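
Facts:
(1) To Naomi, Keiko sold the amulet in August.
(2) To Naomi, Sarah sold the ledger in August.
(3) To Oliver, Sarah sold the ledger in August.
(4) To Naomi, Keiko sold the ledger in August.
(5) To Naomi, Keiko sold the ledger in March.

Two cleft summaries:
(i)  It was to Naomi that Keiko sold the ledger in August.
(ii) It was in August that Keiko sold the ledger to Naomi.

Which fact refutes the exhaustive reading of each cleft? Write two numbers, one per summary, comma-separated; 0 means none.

0, 5

Summary (i) focuses "Naomi" (the recipient); background agent = Keiko, thing = the ledger, setting = in August. No fact matches that background with a different recipient, so 0.
Summary (ii) focuses "in August" (the setting); background agent = Keiko, thing = the ledger, recipient = Naomi. Fact (5) matches that background with setting = in March — refutes (ii).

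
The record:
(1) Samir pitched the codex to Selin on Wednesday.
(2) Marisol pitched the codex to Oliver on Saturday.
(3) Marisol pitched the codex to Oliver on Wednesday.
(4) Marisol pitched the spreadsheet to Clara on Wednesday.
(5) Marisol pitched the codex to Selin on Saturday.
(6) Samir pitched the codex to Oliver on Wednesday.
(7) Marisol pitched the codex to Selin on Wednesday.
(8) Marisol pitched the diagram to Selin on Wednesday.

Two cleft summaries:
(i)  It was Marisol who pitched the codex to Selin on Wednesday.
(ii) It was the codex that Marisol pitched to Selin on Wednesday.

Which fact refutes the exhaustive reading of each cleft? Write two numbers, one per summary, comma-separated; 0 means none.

1, 8

Summary (i) focuses "Marisol" (the agent); background the codex as thing and Selin as recipient and on Wednesday as setting. Fact (1) matches that background with agent = Samir — refutes (i).
Summary (ii) focuses "the codex" (the thing); background Marisol as agent and Selin as recipient and on Wednesday as setting. Fact (8) matches that background with thing = the diagram — refutes (ii).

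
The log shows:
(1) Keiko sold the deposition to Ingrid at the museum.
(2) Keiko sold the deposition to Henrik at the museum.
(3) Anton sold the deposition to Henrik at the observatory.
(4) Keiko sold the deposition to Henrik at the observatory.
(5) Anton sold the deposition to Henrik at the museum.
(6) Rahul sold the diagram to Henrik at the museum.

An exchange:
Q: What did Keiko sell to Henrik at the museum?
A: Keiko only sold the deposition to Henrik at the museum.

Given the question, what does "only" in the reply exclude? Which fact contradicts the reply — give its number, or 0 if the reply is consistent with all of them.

0

The question "What did ...?" targets the thing, so in the reply the focus falls on "the deposition".
"Only" then excludes alternative things while the background — agent = Keiko, recipient = Henrik, setting = at the museum — is held fixed.
No fact keeps agent = Keiko, recipient = Henrik, setting = at the museum while changing the thing; every other fact differs on something backgrounded. The reply stands.
(Fact (4) would refute a reading with focus on the setting — but that is not what the question asks.)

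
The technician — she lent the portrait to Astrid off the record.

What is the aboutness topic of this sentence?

the technician

The construction explicitly marks "the technician" as what the sentence is about — the topic.
The remainder of the clause is the comment (what is said about the topic).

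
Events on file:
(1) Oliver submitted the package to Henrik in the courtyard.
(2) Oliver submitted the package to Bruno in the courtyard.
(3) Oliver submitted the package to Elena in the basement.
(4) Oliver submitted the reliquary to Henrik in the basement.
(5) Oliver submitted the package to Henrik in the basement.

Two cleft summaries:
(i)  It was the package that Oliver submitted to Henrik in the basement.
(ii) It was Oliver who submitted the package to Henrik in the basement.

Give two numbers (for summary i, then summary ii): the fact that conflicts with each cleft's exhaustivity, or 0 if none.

4, 0

(i): focus "the package". Looking for Oliver as agent and Henrik as recipient and in the basement as setting with some other thing — fact (4) has the reliquary there. Refuted.
(ii): focus "Oliver". No fact shares the package as thing and Henrik as recipient and in the basement as setting with a different agent. 0.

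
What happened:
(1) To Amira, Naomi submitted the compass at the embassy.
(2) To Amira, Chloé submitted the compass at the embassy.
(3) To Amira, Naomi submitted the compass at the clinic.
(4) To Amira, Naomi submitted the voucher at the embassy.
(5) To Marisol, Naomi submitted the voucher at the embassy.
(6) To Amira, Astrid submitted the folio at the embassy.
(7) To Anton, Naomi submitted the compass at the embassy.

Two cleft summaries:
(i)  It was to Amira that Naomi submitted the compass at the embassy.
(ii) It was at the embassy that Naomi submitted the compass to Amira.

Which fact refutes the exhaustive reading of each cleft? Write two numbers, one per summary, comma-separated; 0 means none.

Summary (i) focuses "Amira" (the recipient); background same agent, thing, setting (Naomi / the compass / at the embassy). Fact (7) matches that background with recipient = Anton — refutes (i).
Summary (ii) focuses "at the embassy" (the setting); background same agent, thing, recipient (Naomi / the compass / Amira). Fact (3) matches that background with setting = at the clinic — refutes (ii).

7, 3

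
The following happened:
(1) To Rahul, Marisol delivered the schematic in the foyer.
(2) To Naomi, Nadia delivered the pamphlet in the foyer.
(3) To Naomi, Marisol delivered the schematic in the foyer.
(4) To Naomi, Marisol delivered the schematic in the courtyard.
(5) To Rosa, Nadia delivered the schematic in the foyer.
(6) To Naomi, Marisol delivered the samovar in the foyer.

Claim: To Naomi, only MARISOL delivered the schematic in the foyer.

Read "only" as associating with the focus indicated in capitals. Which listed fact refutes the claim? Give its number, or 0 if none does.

0

The capitals mark "Marisol" as focus. So "only" rules out other agents, with the rest (the schematic as thing and Naomi as recipient and in the foyer as setting) as background.
Every other fact changes something in the background, not just the agent. Nothing refutes the claim.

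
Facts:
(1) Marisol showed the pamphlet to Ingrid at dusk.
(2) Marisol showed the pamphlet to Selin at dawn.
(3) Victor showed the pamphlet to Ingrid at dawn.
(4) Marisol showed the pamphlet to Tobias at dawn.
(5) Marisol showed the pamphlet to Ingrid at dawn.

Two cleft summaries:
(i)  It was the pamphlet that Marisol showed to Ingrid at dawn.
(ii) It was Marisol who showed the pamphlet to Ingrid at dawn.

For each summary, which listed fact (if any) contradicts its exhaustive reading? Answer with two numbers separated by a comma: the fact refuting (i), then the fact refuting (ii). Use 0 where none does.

0, 3

(i): focus "the pamphlet". No fact shares same agent, recipient, setting (Marisol / Ingrid / at dawn) with a different thing. 0.
(ii): focus "Marisol". Looking for same thing, recipient, setting (the pamphlet / Ingrid / at dawn) with some other agent — fact (3) has Victor there. Refuted.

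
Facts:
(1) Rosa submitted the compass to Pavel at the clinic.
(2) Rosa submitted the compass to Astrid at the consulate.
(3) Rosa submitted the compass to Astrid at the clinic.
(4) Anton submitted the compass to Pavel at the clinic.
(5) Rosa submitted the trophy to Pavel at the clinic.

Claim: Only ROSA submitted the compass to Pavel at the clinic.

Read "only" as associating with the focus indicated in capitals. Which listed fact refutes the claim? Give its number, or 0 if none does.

Focus (in capitals) is "Rosa" — the agent. "Only" excludes alternative agents while holding fixed the compass as thing and Pavel as recipient and at the clinic as setting.
Fact (4) matches on the compass as thing and Pavel as recipient and at the clinic as setting, but has agent = Anton instead. That refutes the claim.

4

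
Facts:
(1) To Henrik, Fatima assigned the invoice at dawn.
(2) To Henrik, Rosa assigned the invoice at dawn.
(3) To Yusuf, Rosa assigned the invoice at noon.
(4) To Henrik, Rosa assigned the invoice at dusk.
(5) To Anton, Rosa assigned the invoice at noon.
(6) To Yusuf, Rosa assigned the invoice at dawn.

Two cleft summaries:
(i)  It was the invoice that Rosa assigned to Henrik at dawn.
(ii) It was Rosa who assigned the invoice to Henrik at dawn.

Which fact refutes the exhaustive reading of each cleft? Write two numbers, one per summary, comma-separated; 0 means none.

(i): focus "the invoice". No fact shares same agent, recipient, setting (Rosa / Henrik / at dawn) with a different thing. 0.
(ii): focus "Rosa". Looking for same thing, recipient, setting (the invoice / Henrik / at dawn) with some other agent — fact (1) has Fatima there. Refuted.

0, 1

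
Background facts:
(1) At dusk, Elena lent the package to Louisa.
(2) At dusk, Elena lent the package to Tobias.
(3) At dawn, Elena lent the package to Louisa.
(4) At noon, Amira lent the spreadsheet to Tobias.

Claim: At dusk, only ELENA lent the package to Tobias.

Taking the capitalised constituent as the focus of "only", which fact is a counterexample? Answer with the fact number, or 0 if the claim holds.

0

The capitals mark "Elena" as focus. So "only" rules out other agents, with the rest (same thing, recipient, setting (the package / Tobias / at dusk)) as background.
No fact matches same thing, recipient, setting (the package / Tobias / at dusk) with a different agent — every other fact differs on at least one backgrounded slot. So no fact refutes it.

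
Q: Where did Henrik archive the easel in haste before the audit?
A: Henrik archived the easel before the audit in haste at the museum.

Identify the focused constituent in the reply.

at the museum

The wh-word "where" asks about the location.
In the answer, "Henrik", "the easel", "in haste" and "before the audit" are given — repeated from the question.
The constituent filling the location gap is "at the museum"; that is the focus and would carry nuclear stress.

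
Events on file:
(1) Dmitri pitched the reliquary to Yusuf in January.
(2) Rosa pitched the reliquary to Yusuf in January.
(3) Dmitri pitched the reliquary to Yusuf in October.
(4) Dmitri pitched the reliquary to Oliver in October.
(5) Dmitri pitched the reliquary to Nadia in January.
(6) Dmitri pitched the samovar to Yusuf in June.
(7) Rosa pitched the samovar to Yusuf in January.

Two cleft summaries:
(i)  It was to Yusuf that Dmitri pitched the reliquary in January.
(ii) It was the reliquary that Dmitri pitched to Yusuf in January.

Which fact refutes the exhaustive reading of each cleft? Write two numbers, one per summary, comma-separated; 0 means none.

Summary (i) focuses "Yusuf" (the recipient); background same agent, thing, setting (Dmitri / the reliquary / in January). Fact (5) matches that background with recipient = Nadia — refutes (i).
Summary (ii) focuses "the reliquary" (the thing); background same agent, recipient, setting (Dmitri / Yusuf / in January). No fact matches that background with a different thing, so 0.

5, 0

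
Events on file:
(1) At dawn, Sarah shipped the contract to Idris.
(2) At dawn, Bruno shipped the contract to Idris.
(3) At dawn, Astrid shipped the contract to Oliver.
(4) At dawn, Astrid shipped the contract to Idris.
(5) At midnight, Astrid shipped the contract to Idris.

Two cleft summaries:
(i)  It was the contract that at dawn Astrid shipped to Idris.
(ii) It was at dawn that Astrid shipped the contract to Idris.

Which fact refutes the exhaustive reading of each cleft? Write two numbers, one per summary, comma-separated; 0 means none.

0, 5

Summary (i) focuses "the contract" (the thing); background Astrid as agent and Idris as recipient and at dawn as setting. No fact matches that background with a different thing, so 0.
Summary (ii) focuses "at dawn" (the setting); background Astrid as agent and the contract as thing and Idris as recipient. Fact (5) matches that background with setting = at midnight — refutes (ii).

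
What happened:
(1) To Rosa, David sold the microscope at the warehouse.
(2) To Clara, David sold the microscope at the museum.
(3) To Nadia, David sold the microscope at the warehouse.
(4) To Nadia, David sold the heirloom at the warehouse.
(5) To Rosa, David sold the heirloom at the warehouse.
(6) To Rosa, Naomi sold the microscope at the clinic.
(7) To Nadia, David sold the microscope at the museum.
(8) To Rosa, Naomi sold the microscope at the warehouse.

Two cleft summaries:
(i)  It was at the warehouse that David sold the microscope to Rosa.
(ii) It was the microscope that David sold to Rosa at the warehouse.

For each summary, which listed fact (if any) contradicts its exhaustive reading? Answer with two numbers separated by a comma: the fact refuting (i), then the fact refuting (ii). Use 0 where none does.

0, 5

Summary (i) focuses "at the warehouse" (the setting); background agent = David, thing = the microscope, recipient = Rosa. No fact matches that background with a different setting, so 0.
Summary (ii) focuses "the microscope" (the thing); background agent = David, recipient = Rosa, setting = at the warehouse. Fact (5) matches that background with thing = the heirloom — refutes (ii).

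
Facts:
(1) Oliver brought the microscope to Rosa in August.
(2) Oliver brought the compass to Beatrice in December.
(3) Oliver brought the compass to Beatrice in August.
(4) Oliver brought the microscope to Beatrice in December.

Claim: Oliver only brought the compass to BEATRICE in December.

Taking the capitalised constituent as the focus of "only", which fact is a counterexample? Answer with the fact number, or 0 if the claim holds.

0

The capitals mark "Beatrice" as focus. So "only" rules out other recipients, with the rest (Oliver as agent and the compass as thing and in December as setting) as background.
No fact matches Oliver as agent and the compass as thing and in December as setting with a different recipient — every other fact differs on at least one backgrounded slot. So no fact refutes it.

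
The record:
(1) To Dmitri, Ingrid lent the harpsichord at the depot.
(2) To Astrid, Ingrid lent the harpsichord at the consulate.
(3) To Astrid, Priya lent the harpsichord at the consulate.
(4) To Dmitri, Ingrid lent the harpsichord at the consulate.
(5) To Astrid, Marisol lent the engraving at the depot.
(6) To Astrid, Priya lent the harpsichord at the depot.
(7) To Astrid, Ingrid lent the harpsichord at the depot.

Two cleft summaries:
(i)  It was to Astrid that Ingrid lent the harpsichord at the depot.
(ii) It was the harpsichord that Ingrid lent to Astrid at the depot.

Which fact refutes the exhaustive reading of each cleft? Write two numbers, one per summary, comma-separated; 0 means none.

Summary (i) focuses "Astrid" (the recipient); background agent = Ingrid, thing = the harpsichord, setting = at the depot. Fact (1) matches that background with recipient = Dmitri — refutes (i).
Summary (ii) focuses "the harpsichord" (the thing); background agent = Ingrid, recipient = Astrid, setting = at the depot. No fact matches that background with a different thing, so 0.

1, 0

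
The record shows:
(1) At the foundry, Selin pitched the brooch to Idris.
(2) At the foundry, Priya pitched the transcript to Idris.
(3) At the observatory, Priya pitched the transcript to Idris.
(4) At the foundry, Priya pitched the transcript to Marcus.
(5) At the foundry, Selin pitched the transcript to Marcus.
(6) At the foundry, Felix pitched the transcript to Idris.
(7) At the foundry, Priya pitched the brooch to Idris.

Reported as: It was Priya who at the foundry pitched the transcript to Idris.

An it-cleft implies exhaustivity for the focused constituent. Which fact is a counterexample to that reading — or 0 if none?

6

The cleft puts "Priya" in focus and presupposes the open proposition with the transcript as thing and Idris as recipient and at the foundry as setting.
The exhaustive reading says no other agent fits that background.
Fact (6) shares the background but with agent = Felix; exhaustivity is violated.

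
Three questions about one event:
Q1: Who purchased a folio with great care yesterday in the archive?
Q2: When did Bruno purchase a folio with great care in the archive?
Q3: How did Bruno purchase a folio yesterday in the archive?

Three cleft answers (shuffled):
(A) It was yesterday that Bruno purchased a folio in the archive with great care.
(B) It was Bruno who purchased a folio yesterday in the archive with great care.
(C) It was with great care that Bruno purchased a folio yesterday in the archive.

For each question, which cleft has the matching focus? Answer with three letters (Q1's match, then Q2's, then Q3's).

BAC

Q1 asks about the subject (agent); cleft (B) focuses "Bruno", which is the subject (agent) — so Q1 → B.
Q2 asks about the time; cleft (A) focuses "yesterday", which is the time — so Q2 → A.
Q3 asks about the manner; cleft (C) focuses "with great care", which is the manner — so Q3 → C.
Mapping: Q1→B, Q2→A, Q3→C.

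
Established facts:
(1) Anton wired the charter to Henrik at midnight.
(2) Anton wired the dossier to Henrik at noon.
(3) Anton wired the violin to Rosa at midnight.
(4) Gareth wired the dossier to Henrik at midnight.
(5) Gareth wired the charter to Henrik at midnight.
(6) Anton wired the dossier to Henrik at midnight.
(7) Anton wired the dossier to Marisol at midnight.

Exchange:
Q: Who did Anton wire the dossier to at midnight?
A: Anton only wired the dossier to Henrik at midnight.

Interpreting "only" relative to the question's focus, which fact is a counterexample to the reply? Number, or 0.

7

Answering "Who did ... to ...?" puts focus on the recipient — here, "Henrik".
"Only" then excludes alternative recipients while the background — agent = Anton, thing = the dossier, setting = at midnight — is held fixed.
Fact (7) keeps agent = Anton, thing = the dossier, setting = at midnight but has recipient = Marisol; that refutes the reply.
(Fact (1) would refute a reading with focus on the thing — but that is not what the question asks.)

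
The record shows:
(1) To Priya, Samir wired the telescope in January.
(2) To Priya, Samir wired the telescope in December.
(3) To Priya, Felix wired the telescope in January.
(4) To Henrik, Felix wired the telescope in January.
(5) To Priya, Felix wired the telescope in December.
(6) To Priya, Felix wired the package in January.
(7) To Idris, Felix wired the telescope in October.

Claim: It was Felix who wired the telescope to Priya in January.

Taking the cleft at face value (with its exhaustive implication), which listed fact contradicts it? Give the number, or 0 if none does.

1

Focus of the cleft: "Felix" (the agent). Presupposed background: the telescope as thing and Priya as recipient and in January as setting.
The exhaustive reading says no other agent fits that background.
Fact (1) shares the background but with agent = Samir; exhaustivity is violated.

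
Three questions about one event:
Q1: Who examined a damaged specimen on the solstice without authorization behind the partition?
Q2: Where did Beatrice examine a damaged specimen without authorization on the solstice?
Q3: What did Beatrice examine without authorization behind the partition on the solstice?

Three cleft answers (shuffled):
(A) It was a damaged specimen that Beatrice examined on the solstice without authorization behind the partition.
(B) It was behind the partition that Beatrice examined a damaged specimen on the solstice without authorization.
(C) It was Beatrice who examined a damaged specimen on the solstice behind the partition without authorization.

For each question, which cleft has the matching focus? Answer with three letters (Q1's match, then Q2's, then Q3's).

Q1 asks about the subject (agent); cleft (C) focuses "Beatrice", which is the subject (agent) — so Q1 → C.
Q2 asks about the location; cleft (B) focuses "behind the partition", which is the location — so Q2 → B.
Q3 asks about the direct object; cleft (A) focuses "a damaged specimen", which is the direct object — so Q3 → A.
Mapping: Q1→C, Q2→B, Q3→A.

CBA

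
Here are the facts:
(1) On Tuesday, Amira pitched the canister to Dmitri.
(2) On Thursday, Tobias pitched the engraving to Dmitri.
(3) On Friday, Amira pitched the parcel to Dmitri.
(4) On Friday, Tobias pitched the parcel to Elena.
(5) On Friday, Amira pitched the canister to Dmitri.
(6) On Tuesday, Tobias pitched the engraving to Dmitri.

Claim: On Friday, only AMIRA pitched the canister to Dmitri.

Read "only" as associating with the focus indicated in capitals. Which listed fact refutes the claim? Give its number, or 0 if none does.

Focus (in capitals) is "Amira" — the agent. "Only" excludes alternative agents while holding fixed the canister as thing and Dmitri as recipient and on Friday as setting.
No fact matches the canister as thing and Dmitri as recipient and on Friday as setting with a different agent — every other fact differs on at least one backgrounded slot. So no fact refutes it.

0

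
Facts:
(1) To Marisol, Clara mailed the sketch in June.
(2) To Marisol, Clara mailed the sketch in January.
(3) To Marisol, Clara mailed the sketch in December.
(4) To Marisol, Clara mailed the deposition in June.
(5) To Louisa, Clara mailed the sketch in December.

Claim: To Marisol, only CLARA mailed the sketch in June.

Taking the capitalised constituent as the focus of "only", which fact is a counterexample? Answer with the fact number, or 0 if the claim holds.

The capitals mark "Clara" as focus. So "only" rules out other agents, with the rest (the sketch as thing and Marisol as recipient and in June as setting) as background.
Every other fact changes something in the background, not just the agent. Nothing refutes the claim.

0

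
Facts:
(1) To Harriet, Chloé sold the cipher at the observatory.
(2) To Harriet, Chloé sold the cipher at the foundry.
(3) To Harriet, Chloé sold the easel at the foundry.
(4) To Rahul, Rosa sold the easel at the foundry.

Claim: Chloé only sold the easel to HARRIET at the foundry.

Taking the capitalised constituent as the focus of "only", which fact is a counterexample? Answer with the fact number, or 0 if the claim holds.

The capitals mark "Harriet" as focus. So "only" rules out other recipients, with the rest (same agent, thing, setting (Chloé / the easel / at the foundry)) as background.
Every other fact changes something in the background, not just the recipient. Nothing refutes the claim.

0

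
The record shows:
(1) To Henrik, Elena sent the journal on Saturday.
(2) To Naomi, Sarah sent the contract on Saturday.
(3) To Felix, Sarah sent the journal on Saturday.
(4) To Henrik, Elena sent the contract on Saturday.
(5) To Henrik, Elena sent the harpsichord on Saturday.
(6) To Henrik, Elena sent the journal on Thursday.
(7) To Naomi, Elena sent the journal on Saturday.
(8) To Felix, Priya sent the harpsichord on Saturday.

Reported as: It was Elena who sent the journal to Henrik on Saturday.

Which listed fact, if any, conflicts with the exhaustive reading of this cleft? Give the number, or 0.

0

Focus of the cleft: "Elena" (the agent). Presupposed background: same thing, recipient, setting (the journal / Henrik / on Saturday).
The exhaustive reading says no other agent fits that background.
Every other fact differs from the presupposition on some backgrounded slot, so none challenges the exhaustivity.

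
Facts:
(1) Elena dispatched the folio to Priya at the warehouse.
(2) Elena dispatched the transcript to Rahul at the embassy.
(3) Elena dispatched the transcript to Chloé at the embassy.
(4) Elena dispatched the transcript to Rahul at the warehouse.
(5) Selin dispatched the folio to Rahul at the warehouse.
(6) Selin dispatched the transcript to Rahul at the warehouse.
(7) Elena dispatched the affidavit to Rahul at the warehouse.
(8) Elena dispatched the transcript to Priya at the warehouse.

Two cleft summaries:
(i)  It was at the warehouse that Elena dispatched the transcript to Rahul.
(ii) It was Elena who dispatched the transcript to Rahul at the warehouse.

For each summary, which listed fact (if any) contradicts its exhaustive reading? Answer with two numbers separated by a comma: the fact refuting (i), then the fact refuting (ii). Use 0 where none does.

Summary (i) focuses "at the warehouse" (the setting); background Elena as agent and the transcript as thing and Rahul as recipient. Fact (2) matches that background with setting = at the embassy — refutes (i).
Summary (ii) focuses "Elena" (the agent); background the transcript as thing and Rahul as recipient and at the warehouse as setting. Fact (6) matches that background with agent = Selin — refutes (ii).

2, 6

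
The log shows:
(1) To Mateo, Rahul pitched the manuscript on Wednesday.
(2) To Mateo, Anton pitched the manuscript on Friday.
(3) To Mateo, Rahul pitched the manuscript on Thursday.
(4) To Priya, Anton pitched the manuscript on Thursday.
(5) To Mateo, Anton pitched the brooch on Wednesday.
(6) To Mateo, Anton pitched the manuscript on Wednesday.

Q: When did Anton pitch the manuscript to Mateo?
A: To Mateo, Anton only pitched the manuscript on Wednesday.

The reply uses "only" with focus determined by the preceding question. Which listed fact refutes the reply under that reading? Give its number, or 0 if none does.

Answering "When did ...?" puts focus on the setting — here, "on Wednesday".
"Only" then excludes alternative settings while the background — same agent, thing, recipient (Anton / the manuscript / Mateo) — is held fixed.
Fact (2) shares the background with a different setting (on Friday) — counterexample.
(Fact (5) would refute a reading with focus on the thing — but that is not what the question asks.)

2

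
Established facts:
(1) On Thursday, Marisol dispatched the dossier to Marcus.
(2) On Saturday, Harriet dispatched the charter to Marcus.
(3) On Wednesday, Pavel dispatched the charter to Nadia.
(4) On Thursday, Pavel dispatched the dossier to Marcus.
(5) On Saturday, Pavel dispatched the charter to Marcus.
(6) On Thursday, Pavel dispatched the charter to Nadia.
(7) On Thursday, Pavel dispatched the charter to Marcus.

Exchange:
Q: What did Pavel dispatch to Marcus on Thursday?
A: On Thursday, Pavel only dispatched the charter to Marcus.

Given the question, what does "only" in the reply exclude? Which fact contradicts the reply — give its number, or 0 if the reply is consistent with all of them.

The question "What did ...?" targets the thing, so in the reply the focus falls on "the charter".
So "only" ranges over things; the rest (agent = Pavel, recipient = Marcus, setting = on Thursday) is presupposed.
Fact (4) shares the background with a different thing (the dossier) — counterexample.
(Fact (6) would refute a reading with focus on the recipient — but that is not what the question asks.)

4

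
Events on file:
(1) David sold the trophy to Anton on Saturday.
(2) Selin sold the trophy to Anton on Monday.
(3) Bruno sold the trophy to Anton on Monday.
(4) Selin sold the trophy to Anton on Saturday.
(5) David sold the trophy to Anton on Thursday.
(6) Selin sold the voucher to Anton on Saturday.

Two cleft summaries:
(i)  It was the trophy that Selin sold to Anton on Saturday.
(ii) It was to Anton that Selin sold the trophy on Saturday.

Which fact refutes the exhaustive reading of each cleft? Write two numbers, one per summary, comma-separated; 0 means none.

Summary (i) focuses "the trophy" (the thing); background agent = Selin, recipient = Anton, setting = on Saturday. Fact (6) matches that background with thing = the voucher — refutes (i).
Summary (ii) focuses "Anton" (the recipient); background agent = Selin, thing = the trophy, setting = on Saturday. No fact matches that background with a different recipient, so 0.

6, 0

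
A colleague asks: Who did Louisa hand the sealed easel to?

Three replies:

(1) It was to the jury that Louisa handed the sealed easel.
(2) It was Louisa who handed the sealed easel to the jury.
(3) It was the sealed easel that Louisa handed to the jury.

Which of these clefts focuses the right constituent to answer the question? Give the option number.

1

The question word "who" targets the recipient.
Option (1) clefts "to the jury" — that matches what the question asks about.
Option (2) clefts "Louisa" — the subject (agent), not what was asked.
Option (3) clefts "the sealed easel" — the direct object, not what was asked.
So the congruent reply is (1).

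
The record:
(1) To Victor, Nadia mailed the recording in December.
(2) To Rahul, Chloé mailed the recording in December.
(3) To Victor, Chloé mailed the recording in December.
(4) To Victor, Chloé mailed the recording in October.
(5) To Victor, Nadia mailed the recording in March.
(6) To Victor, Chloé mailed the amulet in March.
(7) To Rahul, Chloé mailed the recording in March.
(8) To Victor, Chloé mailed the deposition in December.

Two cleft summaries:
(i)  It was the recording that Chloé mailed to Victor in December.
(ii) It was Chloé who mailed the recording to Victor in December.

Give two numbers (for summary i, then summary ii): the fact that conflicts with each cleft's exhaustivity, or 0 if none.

(i): focus "the recording". Looking for same agent, recipient, setting (Chloé / Victor / in December) with some other thing — fact (8) has the deposition there. Refuted.
(ii): focus "Chloé". Looking for same thing, recipient, setting (the recording / Victor / in December) with some other agent — fact (1) has Nadia there. Refuted.

8, 1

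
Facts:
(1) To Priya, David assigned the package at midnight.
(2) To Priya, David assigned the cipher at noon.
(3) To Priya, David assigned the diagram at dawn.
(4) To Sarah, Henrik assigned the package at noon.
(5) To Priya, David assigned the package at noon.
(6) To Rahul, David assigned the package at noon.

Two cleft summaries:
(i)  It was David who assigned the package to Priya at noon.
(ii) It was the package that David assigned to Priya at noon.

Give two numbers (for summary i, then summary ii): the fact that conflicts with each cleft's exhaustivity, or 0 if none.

0, 2

(i): focus "David". No fact shares thing = the package, recipient = Priya, setting = at noon with a different agent. 0.
(ii): focus "the package". Looking for agent = David, recipient = Priya, setting = at noon with some other thing — fact (2) has the cipher there. Refuted.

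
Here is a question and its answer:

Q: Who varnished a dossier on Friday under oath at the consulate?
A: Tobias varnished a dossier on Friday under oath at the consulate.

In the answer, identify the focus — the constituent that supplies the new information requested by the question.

The wh-word "who" asks about the subject (agent).
In the answer, "a dossier", "at the consulate", "under oath" and "on Friday" are given — repeated from the question.
The constituent filling the subject (agent) gap is "Tobias"; that is the focus and would carry nuclear stress.

Tobias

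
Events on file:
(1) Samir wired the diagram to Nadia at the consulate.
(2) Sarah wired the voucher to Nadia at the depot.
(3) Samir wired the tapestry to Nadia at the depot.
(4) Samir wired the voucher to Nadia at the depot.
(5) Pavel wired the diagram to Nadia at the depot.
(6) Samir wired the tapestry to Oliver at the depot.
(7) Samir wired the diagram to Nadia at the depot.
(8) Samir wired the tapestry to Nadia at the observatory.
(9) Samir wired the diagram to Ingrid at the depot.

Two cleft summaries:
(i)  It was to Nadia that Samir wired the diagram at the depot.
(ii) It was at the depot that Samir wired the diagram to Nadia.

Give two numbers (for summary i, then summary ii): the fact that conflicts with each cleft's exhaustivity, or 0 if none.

9, 1

(i): focus "Nadia". Looking for agent = Samir, thing = the diagram, setting = at the depot with some other recipient — fact (9) has Ingrid there. Refuted.
(ii): focus "at the depot". Looking for agent = Samir, thing = the diagram, recipient = Nadia with some other setting — fact (1) has at the consulate there. Refuted.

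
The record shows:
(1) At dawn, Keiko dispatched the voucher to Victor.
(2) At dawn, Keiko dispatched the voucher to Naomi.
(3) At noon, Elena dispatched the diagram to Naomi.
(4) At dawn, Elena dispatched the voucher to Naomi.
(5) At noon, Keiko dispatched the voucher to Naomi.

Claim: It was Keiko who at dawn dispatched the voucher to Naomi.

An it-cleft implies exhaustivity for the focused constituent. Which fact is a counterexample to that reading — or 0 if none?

4

Focus of the cleft: "Keiko" (the agent). Presupposed background: the voucher as thing and Naomi as recipient and at dawn as setting.
Exhaustivity: Keiko is the only agent satisfying that background.
Fact (4) shares the background but with agent = Elena; exhaustivity is violated.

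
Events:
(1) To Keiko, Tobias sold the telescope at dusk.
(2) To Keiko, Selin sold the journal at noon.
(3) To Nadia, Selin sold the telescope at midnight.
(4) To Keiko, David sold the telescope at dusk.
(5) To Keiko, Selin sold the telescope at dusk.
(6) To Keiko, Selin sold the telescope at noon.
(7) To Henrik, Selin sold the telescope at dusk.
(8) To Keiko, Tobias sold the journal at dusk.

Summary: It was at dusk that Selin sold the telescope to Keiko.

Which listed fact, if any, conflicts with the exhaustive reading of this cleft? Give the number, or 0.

The cleft puts "at dusk" in focus and presupposes the open proposition with Selin as agent and the telescope as thing and Keiko as recipient.
The exhaustive reading says no other setting fits that background.
But fact (6) also has Selin as agent and the telescope as thing and Keiko as recipient, with setting = at noon — so the exhaustive reading fails.

6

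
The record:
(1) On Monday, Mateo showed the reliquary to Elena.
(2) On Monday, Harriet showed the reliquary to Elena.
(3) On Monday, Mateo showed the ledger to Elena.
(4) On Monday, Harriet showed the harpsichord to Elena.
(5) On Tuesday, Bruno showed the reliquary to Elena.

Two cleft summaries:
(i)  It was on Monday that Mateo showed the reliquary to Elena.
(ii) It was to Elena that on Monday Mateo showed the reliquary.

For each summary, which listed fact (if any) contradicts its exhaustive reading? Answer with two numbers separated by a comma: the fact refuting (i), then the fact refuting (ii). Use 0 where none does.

0, 0

(i): focus "on Monday". No fact shares agent = Mateo, thing = the reliquary, recipient = Elena with a different setting. 0.
(ii): focus "Elena". No fact shares agent = Mateo, thing = the reliquary, setting = on Monday with a different recipient. 0.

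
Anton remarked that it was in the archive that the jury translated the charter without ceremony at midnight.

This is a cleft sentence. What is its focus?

in the archive

In an it-cleft "It was X that/who ...", the clefted constituent X is the focus; the that/who-clause expresses the presupposed open proposition.
Here the focus is "in the archive". The backgrounded (presupposed) material includes "the jury", "the charter", "without ceremony" and "at midnight".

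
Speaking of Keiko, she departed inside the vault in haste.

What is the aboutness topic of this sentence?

Keiko

The construction explicitly marks "Keiko" as what the sentence is about — the topic.
The remainder of the clause is the comment (what is said about the topic).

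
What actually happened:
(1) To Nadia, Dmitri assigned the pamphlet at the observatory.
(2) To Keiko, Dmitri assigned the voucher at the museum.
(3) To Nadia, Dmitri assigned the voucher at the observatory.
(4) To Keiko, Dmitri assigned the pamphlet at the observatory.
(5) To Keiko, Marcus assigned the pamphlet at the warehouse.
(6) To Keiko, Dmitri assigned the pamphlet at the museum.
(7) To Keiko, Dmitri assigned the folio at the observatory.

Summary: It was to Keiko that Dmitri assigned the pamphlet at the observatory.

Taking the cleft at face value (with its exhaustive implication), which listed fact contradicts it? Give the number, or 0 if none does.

The cleft puts "Keiko" in focus and presupposes the open proposition with Dmitri as agent and the pamphlet as thing and at the observatory as setting.
Exhaustivity: Keiko is the only recipient satisfying that background.
Fact (1) shares the background but with recipient = Nadia; exhaustivity is violated.

1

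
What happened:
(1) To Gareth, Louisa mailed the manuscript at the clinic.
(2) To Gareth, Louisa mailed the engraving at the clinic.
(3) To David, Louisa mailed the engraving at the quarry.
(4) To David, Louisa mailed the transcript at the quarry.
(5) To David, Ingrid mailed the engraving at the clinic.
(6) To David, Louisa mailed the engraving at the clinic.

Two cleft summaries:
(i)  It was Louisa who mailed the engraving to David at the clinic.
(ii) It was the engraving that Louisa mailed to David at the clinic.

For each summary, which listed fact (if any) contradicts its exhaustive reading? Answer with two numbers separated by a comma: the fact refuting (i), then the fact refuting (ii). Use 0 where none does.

(i): focus "Louisa". Looking for the engraving as thing and David as recipient and at the clinic as setting with some other agent — fact (5) has Ingrid there. Refuted.
(ii): focus "the engraving". No fact shares Louisa as agent and David as recipient and at the clinic as setting with a different thing. 0.

5, 0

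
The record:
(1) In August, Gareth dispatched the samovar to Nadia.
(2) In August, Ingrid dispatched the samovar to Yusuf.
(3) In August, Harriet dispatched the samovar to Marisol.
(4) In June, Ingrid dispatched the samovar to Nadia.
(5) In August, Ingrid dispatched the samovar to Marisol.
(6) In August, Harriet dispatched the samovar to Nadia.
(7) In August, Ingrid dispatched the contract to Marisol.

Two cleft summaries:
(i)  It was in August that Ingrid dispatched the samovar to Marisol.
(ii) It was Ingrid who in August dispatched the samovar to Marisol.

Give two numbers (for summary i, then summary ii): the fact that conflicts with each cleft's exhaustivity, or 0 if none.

0, 3

Summary (i) focuses "in August" (the setting); background Ingrid as agent and the samovar as thing and Marisol as recipient. No fact matches that background with a different setting, so 0.
Summary (ii) focuses "Ingrid" (the agent); background the samovar as thing and Marisol as recipient and in August as setting. Fact (3) matches that background with agent = Harriet — refutes (ii).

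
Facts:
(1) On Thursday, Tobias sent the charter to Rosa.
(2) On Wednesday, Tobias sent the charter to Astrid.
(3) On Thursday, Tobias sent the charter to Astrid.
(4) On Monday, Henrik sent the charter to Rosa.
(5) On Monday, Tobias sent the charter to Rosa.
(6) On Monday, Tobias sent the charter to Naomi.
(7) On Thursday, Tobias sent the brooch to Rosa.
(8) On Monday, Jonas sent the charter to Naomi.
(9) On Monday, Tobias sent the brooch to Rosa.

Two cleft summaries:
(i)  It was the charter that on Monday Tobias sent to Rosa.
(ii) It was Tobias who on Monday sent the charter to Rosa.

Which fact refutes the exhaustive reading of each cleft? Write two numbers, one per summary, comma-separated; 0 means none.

Summary (i) focuses "the charter" (the thing); background Tobias as agent and Rosa as recipient and on Monday as setting. Fact (9) matches that background with thing = the brooch — refutes (i).
Summary (ii) focuses "Tobias" (the agent); background the charter as thing and Rosa as recipient and on Monday as setting. Fact (4) matches that background with agent = Henrik — refutes (ii).

9, 4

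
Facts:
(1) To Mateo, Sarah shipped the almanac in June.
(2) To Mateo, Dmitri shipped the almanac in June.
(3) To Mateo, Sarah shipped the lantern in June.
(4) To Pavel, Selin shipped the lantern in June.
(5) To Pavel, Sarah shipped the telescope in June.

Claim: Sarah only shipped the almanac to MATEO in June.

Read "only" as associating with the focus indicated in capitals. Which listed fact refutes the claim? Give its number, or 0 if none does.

0

The capitals mark "Mateo" as focus. So "only" rules out other recipients, with the rest (agent = Sarah, thing = the almanac, setting = in June) as background.
Every other fact changes something in the background, not just the recipient. Nothing refutes the claim.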